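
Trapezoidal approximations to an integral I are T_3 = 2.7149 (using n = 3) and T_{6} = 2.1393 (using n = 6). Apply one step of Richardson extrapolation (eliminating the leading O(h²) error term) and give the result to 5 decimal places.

R = (4·T_{6} − T_3) / 3 = (4·2.1393 − 2.7149)/3 = (5.8423)/3 = 1.94743.

1.94743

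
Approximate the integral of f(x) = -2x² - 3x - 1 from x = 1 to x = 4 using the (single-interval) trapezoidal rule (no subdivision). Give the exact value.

-76.5

T = (b−a)/2 · [f(1) + f(4)] = 1.5·[(-6) + (-45)] = -76.5.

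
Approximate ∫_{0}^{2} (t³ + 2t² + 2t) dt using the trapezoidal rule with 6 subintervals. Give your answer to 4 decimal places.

13.5185

h = (2 − 0)/6 = 0.333333.
Nodes t₀,…,t₆ = 0, 0.333333, 0.666667, 1, 1.333333, 1.666667, 2.
f(t) = t³ + 2t² + 2t: f₀=0, f₁=0.925926, f₂=2.518519, f₃=5, f₄=8.592593, f₅=13.518519, f₆=20.
(h/2)·[f₀ + 2f₁ + 2f₂ + 2f₃ + 2f₄ + 2f₅ + f₆] = 0.166667·(81.111111) = 13.5185.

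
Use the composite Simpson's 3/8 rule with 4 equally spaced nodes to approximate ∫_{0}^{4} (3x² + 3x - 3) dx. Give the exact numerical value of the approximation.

h = (4 − 0)/3 = 1.333333.
Nodes x₀,…,x₃ = 0, 1.333333, 2.666667, 4.
f(x) = 3x² + 3x - 3: f₀=-3, f₁=6.333333, f₂=26.333333, f₃=57.
(3h/8)·[f₀ + 3f₁ + 3f₂ + f₃] = 0.5·(152) = 76.

76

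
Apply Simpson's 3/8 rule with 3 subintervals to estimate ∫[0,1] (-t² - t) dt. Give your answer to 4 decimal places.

-0.8333

h = (1 − 0)/3 = 0.333333.
Nodes t₀,…,t₃ = 0, 0.333333, 0.666667, 1.
f(t) = -t² - t: f₀=0, f₁=-0.444444, f₂=-1.111111, f₃=-2.
(3h/8)·[f₀ + 3f₁ + 3f₂ + f₃] = 0.125·(-6.666667) = -0.8333.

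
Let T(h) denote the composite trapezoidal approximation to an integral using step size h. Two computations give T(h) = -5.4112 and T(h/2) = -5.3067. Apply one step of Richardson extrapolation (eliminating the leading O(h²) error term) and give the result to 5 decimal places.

R = (4·T(h/2) − T(h)) / 3 = (4·(-5.3067) − (-5.4112))/3 = (-15.8156)/3 = -5.27187.

-5.27187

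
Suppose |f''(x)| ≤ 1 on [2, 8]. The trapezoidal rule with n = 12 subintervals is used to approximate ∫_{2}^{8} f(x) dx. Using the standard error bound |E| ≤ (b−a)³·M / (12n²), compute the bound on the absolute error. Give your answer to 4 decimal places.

0.1250

|E| ≤ (6)³·1 / (12·12²) = 216/1728 = 0.1250.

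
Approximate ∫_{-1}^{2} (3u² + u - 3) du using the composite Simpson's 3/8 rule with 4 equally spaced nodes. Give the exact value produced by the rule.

h = (2 − (-1))/3 = 1.
Nodes u₀,…,u₃ = -1, 0, 1, 2.
f(u) = 3u² + u - 3: f₀=-1, f₁=-3, f₂=1, f₃=11.
(3h/8)·[f₀ + 3f₁ + 3f₂ + f₃] = 0.375·(4) = 1.5.

1.5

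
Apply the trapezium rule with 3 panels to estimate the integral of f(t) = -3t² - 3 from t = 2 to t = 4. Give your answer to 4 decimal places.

h = (4 − 2)/3 = 0.666667.
Nodes t₀,…,t₃ = 2, 2.666667, 3.333333, 4.
f(t) = -3t² - 3: f₀=-15, f₁=-24.333333, f₂=-36.333333, f₃=-51.
(h/2)·[f₀ + 2f₁ + 2f₂ + f₃] = 0.333333·(-187.333333) = -62.4444.

-62.4444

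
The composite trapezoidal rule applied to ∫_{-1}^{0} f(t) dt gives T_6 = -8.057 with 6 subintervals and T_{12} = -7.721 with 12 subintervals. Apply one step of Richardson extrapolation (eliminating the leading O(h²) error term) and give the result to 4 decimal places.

R = (4·T_{12} − T_6) / 3 = (4·(-7.721) − (-8.057))/3 = (-22.827)/3 = -7.6090.

-7.6090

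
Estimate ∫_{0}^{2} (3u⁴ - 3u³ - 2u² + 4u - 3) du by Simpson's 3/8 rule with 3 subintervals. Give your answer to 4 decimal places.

h = (2 − 0)/3 = 0.666667.
Nodes u₀,…,u₃ = 0, 0.666667, 1.333333, 2.
f(u) = 3u⁴ - 3u³ - 2u² + 4u - 3: f₀=-3, f₁=-1.518519, f₂=1.148148, f₃=21.
(3h/8)·[f₀ + 3f₁ + 3f₂ + f₃] = 0.25·(16.888889) = 4.2222.

4.2222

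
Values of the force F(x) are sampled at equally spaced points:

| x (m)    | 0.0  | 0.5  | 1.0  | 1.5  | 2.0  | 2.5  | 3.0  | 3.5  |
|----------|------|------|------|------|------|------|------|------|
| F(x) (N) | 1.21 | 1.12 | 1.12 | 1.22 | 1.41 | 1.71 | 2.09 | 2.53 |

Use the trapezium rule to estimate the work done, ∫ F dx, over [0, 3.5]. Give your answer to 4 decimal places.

h = 0.5, n = 7.
(h/2)·[y₀ + 2y₁ + 2y₂ + 2y₃ + 2y₄ + 2y₅ + 2y₆ + y₇] = 0.25·(21.08) = 5.2700.

5.2700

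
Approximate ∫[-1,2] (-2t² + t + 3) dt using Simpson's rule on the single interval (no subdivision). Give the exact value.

S = (b−a)/6 · [f(-1) + 4f(0.5) + f(2)] = 0.5·[0 + 4·3 + (-3)] = 4.5.

4.5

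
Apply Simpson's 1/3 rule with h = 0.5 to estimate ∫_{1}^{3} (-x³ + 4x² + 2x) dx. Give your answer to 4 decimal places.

22.6667

h = (3 − 1)/4 = 0.5.
Nodes x₀,…,x₄ = 1, 1.5, 2, 2.5, 3.
f(x) = -x³ + 4x² + 2x: f₀=5, f₁=8.625, f₂=12, f₃=14.375, f₄=15.
(h/3)·[f₀ + 4f₁ + 2f₂ + 4f₃ + f₄] = 0.166667·(136) = 22.6667.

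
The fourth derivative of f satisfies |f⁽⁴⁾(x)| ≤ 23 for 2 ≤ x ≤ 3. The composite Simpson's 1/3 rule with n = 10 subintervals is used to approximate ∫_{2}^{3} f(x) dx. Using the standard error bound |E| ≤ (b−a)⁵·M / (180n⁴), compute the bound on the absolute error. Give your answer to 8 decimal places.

0.00001278

|E| ≤ (1)⁵·23 / (180·10⁴) = 23/1800000 = 0.00001278.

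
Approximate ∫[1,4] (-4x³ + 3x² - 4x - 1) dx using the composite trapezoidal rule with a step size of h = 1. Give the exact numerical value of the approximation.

-238.5

h = (4 − 1)/3 = 1.
Nodes x₀,…,x₃ = 1, 2, 3, 4.
f(x) = -4x³ + 3x² - 4x - 1: f₀=-6, f₁=-29, f₂=-94, f₃=-225.
(h/2)·[f₀ + 2f₁ + 2f₂ + f₃] = 0.5·(-477) = -238.5.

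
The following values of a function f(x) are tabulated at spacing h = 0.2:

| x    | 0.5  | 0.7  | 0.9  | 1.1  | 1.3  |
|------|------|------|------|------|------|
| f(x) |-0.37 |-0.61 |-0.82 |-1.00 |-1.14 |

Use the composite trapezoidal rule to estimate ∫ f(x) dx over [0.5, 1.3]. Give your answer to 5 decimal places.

h = 0.2, n = 4.
(h/2)·[y₀ + 2y₁ + 2y₂ + 2y₃ + y₄] = 0.1·(-6.37) = -0.63700.

-0.63700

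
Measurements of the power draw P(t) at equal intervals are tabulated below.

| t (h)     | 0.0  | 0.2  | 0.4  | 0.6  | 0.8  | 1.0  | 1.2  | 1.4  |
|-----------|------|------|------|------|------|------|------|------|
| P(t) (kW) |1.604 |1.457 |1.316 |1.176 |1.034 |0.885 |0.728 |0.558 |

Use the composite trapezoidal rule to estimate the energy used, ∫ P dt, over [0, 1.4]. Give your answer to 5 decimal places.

1.53540

h = 0.2, n = 7.
(h/2)·[y₀ + 2y₁ + 2y₂ + 2y₃ + 2y₄ + 2y₅ + 2y₆ + y₇] = 0.1·(15.354) = 1.53540.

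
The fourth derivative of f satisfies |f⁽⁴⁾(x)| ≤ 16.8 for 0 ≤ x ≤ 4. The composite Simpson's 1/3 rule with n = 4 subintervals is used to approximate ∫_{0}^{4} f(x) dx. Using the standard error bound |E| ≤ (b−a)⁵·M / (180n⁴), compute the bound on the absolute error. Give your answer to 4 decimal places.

|E| ≤ (4)⁵·16.8 / (180·4⁴) = 17203.2/46080 = 0.3733.

0.3733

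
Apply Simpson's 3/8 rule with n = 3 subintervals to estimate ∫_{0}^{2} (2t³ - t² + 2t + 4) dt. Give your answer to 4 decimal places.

h = (2 − 0)/3 = 0.666667.
Nodes t₀,…,t₃ = 0, 0.666667, 1.333333, 2.
f(t) = 2t³ - t² + 2t + 4: f₀=4, f₁=5.481481, f₂=9.629630, f₃=20.
(3h/8)·[f₀ + 3f₁ + 3f₂ + f₃] = 0.25·(69.333333) = 17.3333.

17.3333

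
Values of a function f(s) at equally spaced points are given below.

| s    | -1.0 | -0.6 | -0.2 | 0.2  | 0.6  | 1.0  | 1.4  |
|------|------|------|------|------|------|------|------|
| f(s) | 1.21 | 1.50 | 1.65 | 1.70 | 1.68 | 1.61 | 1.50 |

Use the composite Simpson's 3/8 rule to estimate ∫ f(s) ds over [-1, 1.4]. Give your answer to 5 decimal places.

h = 0.4, n = 6.
(3h/8)·[y₀ + 3y₁ + 3y₂ + 2y₃ + 3y₄ + 3y₅ + y₆] = 0.15·(25.43) = 3.81450.

3.81450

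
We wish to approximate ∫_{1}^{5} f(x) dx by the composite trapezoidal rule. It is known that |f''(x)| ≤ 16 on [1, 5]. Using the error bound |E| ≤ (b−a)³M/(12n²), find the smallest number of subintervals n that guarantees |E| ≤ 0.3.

Need 1024/(12n²) ≤ 0.3.
n² ≥ 1024/(12·0.3) = 284.444 ⇒ n ≥ 16.8655, so the smallest n is 17.

17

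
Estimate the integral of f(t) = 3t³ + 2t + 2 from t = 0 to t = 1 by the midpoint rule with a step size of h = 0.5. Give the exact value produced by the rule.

3.65625

h = (1 − 0)/2 = 0.5.
Midpoints m₁,…,m₂ = 0.25, 0.75.
f(m₁)=2.546875, f(m₂)=4.765625.
h·[f(m₁) + f(m₂)] = 0.5·(7.3125) = 3.65625.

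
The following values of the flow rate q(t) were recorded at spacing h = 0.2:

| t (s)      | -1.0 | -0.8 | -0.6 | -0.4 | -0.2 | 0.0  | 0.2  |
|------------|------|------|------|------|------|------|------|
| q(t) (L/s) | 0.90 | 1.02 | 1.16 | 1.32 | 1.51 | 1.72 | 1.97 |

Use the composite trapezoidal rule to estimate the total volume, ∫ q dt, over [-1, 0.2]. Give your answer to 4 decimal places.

h = 0.2, n = 6.
(h/2)·[y₀ + 2y₁ + 2y₂ + 2y₃ + 2y₄ + 2y₅ + y₆] = 0.1·(16.33) = 1.6330.

1.6330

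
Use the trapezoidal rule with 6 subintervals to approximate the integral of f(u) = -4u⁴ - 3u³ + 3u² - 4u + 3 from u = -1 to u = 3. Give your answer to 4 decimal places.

h = (3 − (-1))/6 = 0.666667.
Nodes u₀,…,u₆ = -1, -0.333333, 0.333333, 1, 1.666667, 2.333333, 3.
f(u) = -4u⁴ - 3u³ + 3u² - 4u + 3: f₀=9, f₁=4.728395, f₂=1.839506, f₃=-5, f₄=-40.086420, f₅=-146.679012, f₆=-387.
(h/2)·[f₀ + 2f₁ + 2f₂ + 2f₃ + 2f₄ + 2f₅ + f₆] = 0.333333·(-748.395062) = -249.4650.

-249.4650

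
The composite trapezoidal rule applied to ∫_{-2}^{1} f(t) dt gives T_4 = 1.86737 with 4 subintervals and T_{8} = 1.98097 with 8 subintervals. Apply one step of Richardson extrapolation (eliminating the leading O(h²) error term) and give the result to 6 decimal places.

2.018837

R = (4·T_{8} − T_4) / 3 = (4·1.98097 − 1.86737)/3 = (6.05651)/3 = 2.018837.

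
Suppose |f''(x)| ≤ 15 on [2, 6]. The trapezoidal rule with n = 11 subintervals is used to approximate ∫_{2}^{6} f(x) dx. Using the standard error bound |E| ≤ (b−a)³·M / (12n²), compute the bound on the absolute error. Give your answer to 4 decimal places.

|E| ≤ (4)³·15 / (12·11²) = 960/1452 = 0.6612.

0.6612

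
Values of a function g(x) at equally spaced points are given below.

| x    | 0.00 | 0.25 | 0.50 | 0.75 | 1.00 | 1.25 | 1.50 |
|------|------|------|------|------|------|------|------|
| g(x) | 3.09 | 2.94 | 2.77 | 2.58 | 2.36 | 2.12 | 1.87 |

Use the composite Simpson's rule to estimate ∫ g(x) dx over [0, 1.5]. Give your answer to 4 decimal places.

h = 0.25, n = 6.
(h/3)·[y₀ + 4y₁ + 2y₂ + 4y₃ + 2y₄ + 4y₅ + y₆] = 0.083333·(45.78) = 3.8150.

3.8150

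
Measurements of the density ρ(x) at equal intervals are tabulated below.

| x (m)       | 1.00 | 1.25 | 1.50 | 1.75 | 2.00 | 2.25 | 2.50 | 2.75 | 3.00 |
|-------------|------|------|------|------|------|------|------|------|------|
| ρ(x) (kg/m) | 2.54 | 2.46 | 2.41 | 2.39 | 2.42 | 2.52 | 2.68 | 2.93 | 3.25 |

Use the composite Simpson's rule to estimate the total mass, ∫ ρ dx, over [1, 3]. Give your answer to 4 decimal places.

5.1675

h = 0.25, n = 8.
(h/3)·[y₀ + 4y₁ + 2y₂ + 4y₃ + 2y₄ + 4y₅ + 2y₆ + 4y₇ + y₈] = 0.083333·(62.01) = 5.1675.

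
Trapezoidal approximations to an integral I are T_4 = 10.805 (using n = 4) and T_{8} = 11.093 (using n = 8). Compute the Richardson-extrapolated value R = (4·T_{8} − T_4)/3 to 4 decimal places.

11.1890

R = (4·T_{8} − T_4) / 3 = (4·11.093 − 10.805)/3 = (33.567)/3 = 11.1890.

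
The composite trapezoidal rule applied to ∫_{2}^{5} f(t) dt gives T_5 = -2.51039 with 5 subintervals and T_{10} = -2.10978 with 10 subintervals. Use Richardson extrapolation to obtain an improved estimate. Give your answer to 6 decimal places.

R = (4·T_{10} − T_5) / 3 = (4·(-2.10978) − (-2.51039))/3 = (-5.92873)/3 = -1.976243.

-1.976243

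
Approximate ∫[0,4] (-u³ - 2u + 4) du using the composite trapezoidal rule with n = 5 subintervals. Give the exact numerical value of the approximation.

h = (4 − 0)/5 = 0.8.
Nodes u₀,…,u₅ = 0, 0.8, 1.6, 2.4, 3.2, 4.
f(u) = -u³ - 2u + 4: f₀=4, f₁=1.888, f₂=-3.296, f₃=-14.624, f₄=-35.168, f₅=-68.
(h/2)·[f₀ + 2f₁ + 2f₂ + 2f₃ + 2f₄ + f₅] = 0.4·(-166.4) = -66.56.

-66.56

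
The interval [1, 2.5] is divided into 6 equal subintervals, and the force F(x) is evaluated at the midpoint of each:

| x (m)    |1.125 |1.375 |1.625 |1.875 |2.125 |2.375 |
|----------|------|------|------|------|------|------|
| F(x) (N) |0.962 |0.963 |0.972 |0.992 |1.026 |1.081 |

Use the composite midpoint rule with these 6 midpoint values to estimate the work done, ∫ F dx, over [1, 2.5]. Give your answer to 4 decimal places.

1.4990

h = 0.25, n = 6.
h·[y(m₁) + y(m₂) + y(m₃) + y(m₄) + y(m₅) + y(m₆)] = 0.25·(5.996) = 1.4990.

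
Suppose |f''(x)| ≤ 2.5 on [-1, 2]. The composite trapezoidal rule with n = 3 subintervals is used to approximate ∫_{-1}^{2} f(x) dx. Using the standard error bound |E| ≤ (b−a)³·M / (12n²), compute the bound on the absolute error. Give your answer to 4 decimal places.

|E| ≤ (3)³·2.5 / (12·3²) = 67.5/108 = 0.6250.

0.6250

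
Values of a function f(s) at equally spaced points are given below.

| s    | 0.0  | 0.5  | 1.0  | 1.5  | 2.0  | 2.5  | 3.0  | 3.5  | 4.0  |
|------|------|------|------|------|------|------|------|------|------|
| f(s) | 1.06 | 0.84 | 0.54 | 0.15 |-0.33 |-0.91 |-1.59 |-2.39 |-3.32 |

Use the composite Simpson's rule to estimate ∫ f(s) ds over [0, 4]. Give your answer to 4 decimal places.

h = 0.5, n = 8.
(h/3)·[y₀ + 4y₁ + 2y₂ + 4y₃ + 2y₄ + 4y₅ + 2y₆ + 4y₇ + y₈] = 0.166667·(-14.26) = -2.3767.

-2.3767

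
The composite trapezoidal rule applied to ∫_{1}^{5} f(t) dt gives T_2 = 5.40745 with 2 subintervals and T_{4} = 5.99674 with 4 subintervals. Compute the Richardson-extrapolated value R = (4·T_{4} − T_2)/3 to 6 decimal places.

6.193170

R = (4·T_{4} − T_2) / 3 = (4·5.99674 − 5.40745)/3 = (18.57951)/3 = 6.193170.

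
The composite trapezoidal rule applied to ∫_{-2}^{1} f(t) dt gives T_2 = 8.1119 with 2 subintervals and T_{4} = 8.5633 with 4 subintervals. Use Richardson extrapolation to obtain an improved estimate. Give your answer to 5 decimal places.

8.71377

R = (4·T_{4} − T_2) / 3 = (4·8.5633 − 8.1119)/3 = (26.1413)/3 = 8.71377.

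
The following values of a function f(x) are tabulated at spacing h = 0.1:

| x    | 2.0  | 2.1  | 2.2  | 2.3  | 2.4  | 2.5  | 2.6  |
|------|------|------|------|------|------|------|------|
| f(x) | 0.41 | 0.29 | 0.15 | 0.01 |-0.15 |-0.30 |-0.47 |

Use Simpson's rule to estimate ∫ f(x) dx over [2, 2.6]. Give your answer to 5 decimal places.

-0.00200

h = 0.1, n = 6.
(h/3)·[y₀ + 4y₁ + 2y₂ + 4y₃ + 2y₄ + 4y₅ + y₆] = 0.033333·(-0.06) = -0.00200.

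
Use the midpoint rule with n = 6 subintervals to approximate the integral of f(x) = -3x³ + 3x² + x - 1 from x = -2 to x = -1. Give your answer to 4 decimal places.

15.7118

h = (-1 − (-2))/6 = 0.166667.
Midpoints m₁,…,m₆ = -1.916667, -1.75, -1.583333, -1.416667, -1.25, -1.083333.
f(m₁)=29.227431, f(m₂)=22.515625, f(m₃)=16.845486, f(m₄)=12.133681, f(m₅)=8.296875, f(m₆)=5.251736.
h·[f(m₁) + f(m₂) + f(m₃) + f(m₄) + f(m₅) + f(m₆)] = 0.166667·(94.270833) = 15.7118.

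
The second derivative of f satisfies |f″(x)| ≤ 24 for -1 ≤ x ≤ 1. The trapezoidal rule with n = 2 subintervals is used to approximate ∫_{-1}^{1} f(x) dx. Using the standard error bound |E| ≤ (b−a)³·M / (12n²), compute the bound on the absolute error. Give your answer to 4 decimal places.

4.0000

|E| ≤ (2)³·24 / (12·2²) = 192/48 = 4.0000.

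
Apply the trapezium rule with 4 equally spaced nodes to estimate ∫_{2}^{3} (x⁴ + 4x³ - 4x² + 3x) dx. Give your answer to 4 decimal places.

h = (3 − 2)/3 = 0.333333.
Nodes x₀,…,x₃ = 2, 2.333333, 2.666667, 3.
f(x) = x⁴ + 4x³ - 4x² + 3x: f₀=38, f₁=65.679012, f₂=105.975309, f₃=162.
(h/2)·[f₀ + 2f₁ + 2f₂ + f₃] = 0.166667·(543.308642) = 90.5514.

90.5514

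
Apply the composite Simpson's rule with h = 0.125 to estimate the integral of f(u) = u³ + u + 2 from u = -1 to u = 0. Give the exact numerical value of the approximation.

1.25

h = (0 − (-1))/8 = 0.125.
Nodes u₀,…,u₈ = -1, -0.875, -0.75, -0.625, -0.5, -0.375, -0.25, -0.125, 0.
f(u) = u³ + u + 2: f₀=0, f₁=0.455078125, f₂=0.828125, f₃=1.130859375, f₄=1.375, f₅=1.572265625, f₆=1.734375, f₇=1.873046875, f₈=2.
(h/3)·[f₀ + 4f₁ + 2f₂ + 4f₃ + 2f₄ + 4f₅ + 2f₆ + 4f₇ + f₈] = 0.041667·(30) = 1.25.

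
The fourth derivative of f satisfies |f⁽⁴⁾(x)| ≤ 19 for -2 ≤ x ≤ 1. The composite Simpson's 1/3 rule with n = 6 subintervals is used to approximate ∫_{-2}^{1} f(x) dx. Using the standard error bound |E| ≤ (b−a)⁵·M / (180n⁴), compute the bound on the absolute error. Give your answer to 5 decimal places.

0.01979

|E| ≤ (3)⁵·19 / (180·6⁴) = 4617/233280 = 0.01979.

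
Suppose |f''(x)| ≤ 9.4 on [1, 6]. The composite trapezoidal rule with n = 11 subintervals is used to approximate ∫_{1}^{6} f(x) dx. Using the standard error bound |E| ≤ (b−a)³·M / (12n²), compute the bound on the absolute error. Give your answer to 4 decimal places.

0.8092

|E| ≤ (5)³·9.4 / (12·11²) = 1175/1452 = 0.8092.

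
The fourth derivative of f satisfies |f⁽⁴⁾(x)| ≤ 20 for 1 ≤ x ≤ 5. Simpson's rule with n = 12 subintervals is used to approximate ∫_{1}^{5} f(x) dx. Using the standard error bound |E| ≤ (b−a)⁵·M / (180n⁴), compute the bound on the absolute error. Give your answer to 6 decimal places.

|E| ≤ (4)⁵·20 / (180·12⁴) = 20480/3732480 = 0.005487.

0.005487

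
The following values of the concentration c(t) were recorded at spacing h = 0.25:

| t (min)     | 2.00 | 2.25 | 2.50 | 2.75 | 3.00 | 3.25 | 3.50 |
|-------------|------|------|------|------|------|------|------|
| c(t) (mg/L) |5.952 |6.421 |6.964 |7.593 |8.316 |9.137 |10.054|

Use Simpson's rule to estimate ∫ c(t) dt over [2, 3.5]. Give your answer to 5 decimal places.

11.59750

h = 0.25, n = 6.
(h/3)·[y₀ + 4y₁ + 2y₂ + 4y₃ + 2y₄ + 4y₅ + y₆] = 0.083333·(139.170) = 11.59750.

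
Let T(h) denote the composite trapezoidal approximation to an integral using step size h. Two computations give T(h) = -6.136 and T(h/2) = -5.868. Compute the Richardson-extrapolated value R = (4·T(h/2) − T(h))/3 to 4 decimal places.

R = (4·T(h/2) − T(h)) / 3 = (4·(-5.868) − (-6.136))/3 = (-17.336)/3 = -5.7787.

-5.7787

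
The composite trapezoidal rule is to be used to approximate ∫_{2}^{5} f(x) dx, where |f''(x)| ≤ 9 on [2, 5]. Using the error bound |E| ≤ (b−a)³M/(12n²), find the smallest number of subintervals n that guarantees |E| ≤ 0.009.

48

Need 243/(12n²) ≤ 0.009.
n² ≥ 243/(12·0.009) = 2250 ⇒ n ≥ 47.4342, so the smallest n is 48.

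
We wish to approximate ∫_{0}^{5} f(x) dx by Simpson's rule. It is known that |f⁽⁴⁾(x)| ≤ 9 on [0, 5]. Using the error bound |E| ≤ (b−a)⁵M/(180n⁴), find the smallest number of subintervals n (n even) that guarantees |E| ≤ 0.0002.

Need 28125/(180n⁴) ≤ 0.0002.
n⁴ ≥ 28125/(180·0.0002) = 781250 ⇒ n ≥ 29.7302, so the smallest even n is 30. (n must be even for Simpson's rule.)

30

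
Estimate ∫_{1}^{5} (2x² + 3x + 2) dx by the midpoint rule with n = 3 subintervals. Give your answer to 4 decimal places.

h = (5 − 1)/3 = 1.333333.
Midpoints m₁,…,m₃ = 1.666667, 3, 4.333333.
f(m₁)=12.555556, f(m₂)=29, f(m₃)=52.555556.
h·[f(m₁) + f(m₂) + f(m₃)] = 1.333333·(94.111111) = 125.4815.

125.4815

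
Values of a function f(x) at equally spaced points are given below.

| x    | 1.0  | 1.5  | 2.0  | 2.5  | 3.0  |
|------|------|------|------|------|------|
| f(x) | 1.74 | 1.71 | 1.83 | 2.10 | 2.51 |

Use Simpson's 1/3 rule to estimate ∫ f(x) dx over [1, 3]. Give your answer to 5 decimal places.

h = 0.5, n = 4.
(h/3)·[y₀ + 4y₁ + 2y₂ + 4y₃ + y₄] = 0.166667·(23.15) = 3.85833.

3.85833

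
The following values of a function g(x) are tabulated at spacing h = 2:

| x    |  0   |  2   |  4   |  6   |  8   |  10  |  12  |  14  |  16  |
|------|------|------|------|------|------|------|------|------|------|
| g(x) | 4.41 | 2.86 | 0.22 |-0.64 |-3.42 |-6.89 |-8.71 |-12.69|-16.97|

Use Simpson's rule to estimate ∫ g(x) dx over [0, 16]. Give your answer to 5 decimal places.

-70.54667

h = 2, n = 8.
(h/3)·[y₀ + 4y₁ + 2y₂ + 4y₃ + 2y₄ + 4y₅ + 2y₆ + 4y₇ + y₈] = 0.666667·(-105.82) = -70.54667.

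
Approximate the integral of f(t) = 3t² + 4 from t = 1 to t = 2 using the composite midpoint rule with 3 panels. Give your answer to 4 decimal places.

h = (2 − 1)/3 = 0.333333.
Midpoints m₁,…,m₃ = 1.166667, 1.5, 1.833333.
f(m₁)=8.083333, f(m₂)=10.75, f(m₃)=14.083333.
h·[f(m₁) + f(m₂) + f(m₃)] = 0.333333·(32.916667) = 10.9722.

10.9722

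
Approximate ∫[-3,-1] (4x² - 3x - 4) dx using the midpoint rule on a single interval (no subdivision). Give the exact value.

36

M = (b−a)·f(-2) = 2·(18) = 36.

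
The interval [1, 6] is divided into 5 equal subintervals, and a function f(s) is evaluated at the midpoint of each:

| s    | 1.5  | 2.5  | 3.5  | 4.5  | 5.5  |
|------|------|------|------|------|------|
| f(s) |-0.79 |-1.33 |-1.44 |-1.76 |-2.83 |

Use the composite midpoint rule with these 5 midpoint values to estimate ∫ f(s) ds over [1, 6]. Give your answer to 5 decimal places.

h = 1, n = 5.
h·[y(m₁) + y(m₂) + y(m₃) + y(m₄) + y(m₅)] = 1·(-8.15) = -8.15000.

-8.15000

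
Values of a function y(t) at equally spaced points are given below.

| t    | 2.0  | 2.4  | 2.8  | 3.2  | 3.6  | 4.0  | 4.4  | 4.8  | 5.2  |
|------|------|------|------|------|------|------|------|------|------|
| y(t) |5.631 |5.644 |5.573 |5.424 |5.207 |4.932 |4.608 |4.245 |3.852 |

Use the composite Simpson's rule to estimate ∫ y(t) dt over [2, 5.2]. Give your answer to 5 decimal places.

16.16520

h = 0.4, n = 8.
(h/3)·[y₀ + 4y₁ + 2y₂ + 4y₃ + 2y₄ + 4y₅ + 2y₆ + 4y₇ + y₈] = 0.133333·(121.239) = 16.16520.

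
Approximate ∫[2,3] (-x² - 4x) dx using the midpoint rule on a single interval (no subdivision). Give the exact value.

M = (b−a)·f(2.5) = 1·(-16.25) = -16.25.

-16.25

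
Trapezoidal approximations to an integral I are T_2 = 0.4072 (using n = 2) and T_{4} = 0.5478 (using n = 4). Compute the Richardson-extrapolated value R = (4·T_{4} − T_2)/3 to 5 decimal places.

R = (4·T_{4} − T_2) / 3 = (4·0.5478 − 0.4072)/3 = (1.7840)/3 = 0.59467.

0.59467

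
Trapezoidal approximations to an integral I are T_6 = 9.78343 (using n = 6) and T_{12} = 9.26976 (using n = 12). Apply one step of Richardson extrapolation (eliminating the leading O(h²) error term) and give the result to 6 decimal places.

9.098537

R = (4·T_{12} − T_6) / 3 = (4·9.26976 − 9.78343)/3 = (27.29561)/3 = 9.098537.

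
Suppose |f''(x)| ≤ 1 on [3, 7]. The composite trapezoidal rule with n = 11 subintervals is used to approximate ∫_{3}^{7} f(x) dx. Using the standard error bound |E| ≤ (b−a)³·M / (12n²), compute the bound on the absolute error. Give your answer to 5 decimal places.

|E| ≤ (4)³·1 / (12·11²) = 64/1452 = 0.04408.

0.04408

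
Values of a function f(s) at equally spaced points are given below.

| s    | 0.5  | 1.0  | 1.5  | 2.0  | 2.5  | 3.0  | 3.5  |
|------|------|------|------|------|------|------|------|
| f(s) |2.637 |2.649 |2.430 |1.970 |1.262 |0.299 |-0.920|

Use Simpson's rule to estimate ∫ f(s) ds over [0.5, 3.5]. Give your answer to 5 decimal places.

4.79550

h = 0.5, n = 6.
(h/3)·[y₀ + 4y₁ + 2y₂ + 4y₃ + 2y₄ + 4y₅ + y₆] = 0.166667·(28.773) = 4.79550.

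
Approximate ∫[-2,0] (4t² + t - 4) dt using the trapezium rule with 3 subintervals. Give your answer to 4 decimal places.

1.2593

h = (0 − (-2))/3 = 0.666667.
Nodes t₀,…,t₃ = -2, -1.333333, -0.666667, 0.
f(t) = 4t² + t - 4: f₀=10, f₁=1.777778, f₂=-2.888889, f₃=-4.
(h/2)·[f₀ + 2f₁ + 2f₂ + f₃] = 0.333333·(3.777778) = 1.2593.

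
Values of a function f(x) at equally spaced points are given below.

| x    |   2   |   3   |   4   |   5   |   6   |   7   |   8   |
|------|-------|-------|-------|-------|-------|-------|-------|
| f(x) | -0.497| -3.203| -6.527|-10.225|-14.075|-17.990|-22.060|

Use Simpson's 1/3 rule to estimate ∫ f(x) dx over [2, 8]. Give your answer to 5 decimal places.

h = 1, n = 6.
(h/3)·[y₀ + 4y₁ + 2y₂ + 4y₃ + 2y₄ + 4y₅ + y₆] = 0.333333·(-189.433) = -63.14433.

-63.14433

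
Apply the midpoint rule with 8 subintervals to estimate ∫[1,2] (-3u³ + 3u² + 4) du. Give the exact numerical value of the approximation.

h = (2 − 1)/8 = 0.125.
Midpoints m₁,…,m₈ = 1.0625, 1.1875, 1.3125, 1.4375, 1.5625, 1.6875, 1.8125, 1.9375.
f(m₁)=3.788330078125, f(m₂)=3.206787109375, f(m₃)=2.385009765625, f(m₄)=1.287841796875, f(m₅)=-0.119873046875, f(m₆)=-1.873291015625, f(m₇)=-4.007568359375, f(m₈)=-6.557861328125.
h·[f(m₁) + f(m₂) + f(m₃) + f(m₄) + f(m₅) + f(m₆) + f(m₇) + f(m₈)] = 0.125·(-1.890625) = -0.236328125.

-0.236328125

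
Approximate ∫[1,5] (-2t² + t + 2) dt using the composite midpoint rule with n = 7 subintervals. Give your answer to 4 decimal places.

h = (5 − 1)/7 = 0.571429.
Midpoints m₁,…,m₇ = 1.285714, 1.857143, 2.428571, 3, 3.571429, 4.142857, 4.714286.
f(m₁)=-0.020408, f(m₂)=-3.040816, f(m₃)=-7.367347, f(m₄)=-13, f(m₅)=-19.938776, f(m₆)=-28.183673, f(m₇)=-37.734694.
h·[f(m₁) + f(m₂) + f(m₃) + f(m₄) + f(m₅) + f(m₆) + f(m₇)] = 0.571429·(-109.285714) = -62.4490.

-62.4490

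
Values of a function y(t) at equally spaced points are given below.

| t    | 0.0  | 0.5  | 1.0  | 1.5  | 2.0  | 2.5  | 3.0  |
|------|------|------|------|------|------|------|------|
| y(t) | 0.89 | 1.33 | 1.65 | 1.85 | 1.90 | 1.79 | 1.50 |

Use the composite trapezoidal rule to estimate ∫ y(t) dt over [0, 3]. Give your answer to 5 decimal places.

h = 0.5, n = 6.
(h/2)·[y₀ + 2y₁ + 2y₂ + 2y₃ + 2y₄ + 2y₅ + y₆] = 0.25·(19.43) = 4.85750.

4.85750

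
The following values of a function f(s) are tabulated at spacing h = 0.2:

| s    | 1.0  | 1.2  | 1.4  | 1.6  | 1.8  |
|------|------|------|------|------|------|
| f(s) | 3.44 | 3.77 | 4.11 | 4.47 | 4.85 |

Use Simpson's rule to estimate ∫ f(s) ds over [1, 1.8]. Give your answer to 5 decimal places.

3.29800

h = 0.2, n = 4.
(h/3)·[y₀ + 4y₁ + 2y₂ + 4y₃ + y₄] = 0.066667·(49.47) = 3.29800.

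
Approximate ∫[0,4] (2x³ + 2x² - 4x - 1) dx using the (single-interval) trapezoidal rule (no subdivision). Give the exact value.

284

T = (b−a)/2 · [f(0) + f(4)] = 2·[(-1) + 143] = 284.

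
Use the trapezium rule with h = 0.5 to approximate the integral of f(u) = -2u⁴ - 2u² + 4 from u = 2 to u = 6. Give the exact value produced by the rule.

h = (6 − 2)/8 = 0.5.
Nodes u₀,…,u₈ = 2, 2.5, 3, 3.5, 4, 4.5, 5, 5.5, 6.
f(u) = -2u⁴ - 2u² + 4: f₀=-36, f₁=-86.625, f₂=-176, f₃=-320.625, f₄=-540, f₅=-856.625, f₆=-1296, f₇=-1886.625, f₈=-2660.
(h/2)·[f₀ + 2f₁ + 2f₂ + 2f₃ + 2f₄ + 2f₅ + 2f₆ + 2f₇ + f₈] = 0.25·(-13021) = -3255.25.

-3255.25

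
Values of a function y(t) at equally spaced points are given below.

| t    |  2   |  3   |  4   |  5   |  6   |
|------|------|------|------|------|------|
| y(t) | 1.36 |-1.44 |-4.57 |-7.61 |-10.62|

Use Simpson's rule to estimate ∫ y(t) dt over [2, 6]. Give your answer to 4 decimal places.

h = 1, n = 4.
(h/3)·[y₀ + 4y₁ + 2y₂ + 4y₃ + y₄] = 0.333333·(-54.60) = -18.2000.

-18.2000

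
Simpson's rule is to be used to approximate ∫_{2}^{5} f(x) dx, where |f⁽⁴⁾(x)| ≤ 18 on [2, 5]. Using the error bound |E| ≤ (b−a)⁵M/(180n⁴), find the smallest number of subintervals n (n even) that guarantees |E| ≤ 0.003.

Need 4374/(180n⁴) ≤ 0.003.
n⁴ ≥ 4374/(180·0.003) = 8100 ⇒ n ≥ 9.4868, so the smallest even n is 10. (n must be even for Simpson's rule.)

10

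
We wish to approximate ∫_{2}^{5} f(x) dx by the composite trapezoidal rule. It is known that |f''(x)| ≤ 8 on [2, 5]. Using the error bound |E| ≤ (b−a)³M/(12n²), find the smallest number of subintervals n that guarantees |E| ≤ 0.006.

Need 216/(12n²) ≤ 0.006.
n² ≥ 216/(12·0.006) = 3000 ⇒ n ≥ 54.7723, so the smallest n is 55.

55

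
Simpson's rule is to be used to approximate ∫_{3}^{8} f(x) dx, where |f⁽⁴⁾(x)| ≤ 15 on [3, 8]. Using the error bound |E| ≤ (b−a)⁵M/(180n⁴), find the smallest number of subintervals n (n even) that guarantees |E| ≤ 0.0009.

Need 46875/(180n⁴) ≤ 0.0009.
n⁴ ≥ 46875/(180·0.0009) = 289352 ⇒ n ≥ 23.1930, so the smallest even n is 24. (n must be even for Simpson's rule.)

24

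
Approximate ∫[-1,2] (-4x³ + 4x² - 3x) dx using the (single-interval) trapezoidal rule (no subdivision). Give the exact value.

T = (b−a)/2 · [f(-1) + f(2)] = 1.5·[11 + (-22)] = -16.5.

-16.5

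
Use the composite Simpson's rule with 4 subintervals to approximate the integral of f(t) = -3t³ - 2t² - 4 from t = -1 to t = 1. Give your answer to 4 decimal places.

-9.3333

h = (1 − (-1))/4 = 0.5.
Nodes t₀,…,t₄ = -1, -0.5, 0, 0.5, 1.
f(t) = -3t³ - 2t² - 4: f₀=-3, f₁=-4.125, f₂=-4, f₃=-4.875, f₄=-9.
(h/3)·[f₀ + 4f₁ + 2f₂ + 4f₃ + f₄] = 0.166667·(-56) = -9.3333.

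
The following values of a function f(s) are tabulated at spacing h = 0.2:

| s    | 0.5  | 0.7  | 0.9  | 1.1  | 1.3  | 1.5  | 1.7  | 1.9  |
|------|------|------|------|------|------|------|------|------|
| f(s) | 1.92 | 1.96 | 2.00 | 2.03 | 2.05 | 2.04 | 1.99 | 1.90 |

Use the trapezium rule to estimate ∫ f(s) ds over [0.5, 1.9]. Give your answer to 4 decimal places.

h = 0.2, n = 7.
(h/2)·[y₀ + 2y₁ + 2y₂ + 2y₃ + 2y₄ + 2y₅ + 2y₆ + y₇] = 0.1·(27.96) = 2.7960.

2.7960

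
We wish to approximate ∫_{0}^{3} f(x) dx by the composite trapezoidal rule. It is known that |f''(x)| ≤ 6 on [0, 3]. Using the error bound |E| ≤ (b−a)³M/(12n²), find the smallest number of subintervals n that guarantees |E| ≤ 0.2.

9

Need 162/(12n²) ≤ 0.2.
n² ≥ 162/(12·0.2) = 67.5 ⇒ n ≥ 8.2158, so the smallest n is 9.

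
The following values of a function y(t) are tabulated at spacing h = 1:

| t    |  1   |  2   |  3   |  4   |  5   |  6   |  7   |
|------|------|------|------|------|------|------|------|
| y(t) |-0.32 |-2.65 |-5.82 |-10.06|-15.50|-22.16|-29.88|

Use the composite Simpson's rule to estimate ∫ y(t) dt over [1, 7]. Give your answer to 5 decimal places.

-70.77333

h = 1, n = 6.
(h/3)·[y₀ + 4y₁ + 2y₂ + 4y₃ + 2y₄ + 4y₅ + y₆] = 0.333333·(-212.32) = -70.77333.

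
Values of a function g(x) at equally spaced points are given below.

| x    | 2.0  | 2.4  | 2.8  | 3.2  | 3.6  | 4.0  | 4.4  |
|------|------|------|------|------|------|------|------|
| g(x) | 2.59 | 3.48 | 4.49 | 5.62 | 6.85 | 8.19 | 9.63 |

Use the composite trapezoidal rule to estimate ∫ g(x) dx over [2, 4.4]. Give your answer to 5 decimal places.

13.89600

h = 0.4, n = 6.
(h/2)·[y₀ + 2y₁ + 2y₂ + 2y₃ + 2y₄ + 2y₅ + y₆] = 0.2·(69.48) = 13.89600.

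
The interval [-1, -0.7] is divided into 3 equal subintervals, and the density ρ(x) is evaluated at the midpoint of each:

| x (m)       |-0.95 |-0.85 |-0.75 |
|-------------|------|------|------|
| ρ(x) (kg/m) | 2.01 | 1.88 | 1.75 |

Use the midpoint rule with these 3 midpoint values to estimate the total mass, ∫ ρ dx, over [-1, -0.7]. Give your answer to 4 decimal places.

0.5640

h = 0.1, n = 3.
h·[y(m₁) + y(m₂) + y(m₃)] = 0.1·(5.64) = 0.5640.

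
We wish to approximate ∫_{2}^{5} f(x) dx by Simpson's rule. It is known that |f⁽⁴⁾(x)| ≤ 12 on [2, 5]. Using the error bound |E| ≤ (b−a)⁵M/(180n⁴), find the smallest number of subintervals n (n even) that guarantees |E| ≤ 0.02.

Need 2916/(180n⁴) ≤ 0.02.
n⁴ ≥ 2916/(180·0.02) = 810 ⇒ n ≥ 5.3348, so the smallest even n is 6. (n must be even for Simpson's rule.)

6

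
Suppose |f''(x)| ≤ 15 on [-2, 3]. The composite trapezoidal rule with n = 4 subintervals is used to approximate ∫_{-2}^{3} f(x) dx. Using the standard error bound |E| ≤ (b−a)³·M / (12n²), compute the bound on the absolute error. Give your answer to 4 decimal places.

9.7656

|E| ≤ (5)³·15 / (12·4²) = 1875/192 = 9.7656.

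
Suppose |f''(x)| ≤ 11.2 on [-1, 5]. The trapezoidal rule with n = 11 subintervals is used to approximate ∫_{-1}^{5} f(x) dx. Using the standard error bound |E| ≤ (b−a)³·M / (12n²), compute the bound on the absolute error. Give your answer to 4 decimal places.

1.6661

|E| ≤ (6)³·11.2 / (12·11²) = 2419.2/1452 = 1.6661.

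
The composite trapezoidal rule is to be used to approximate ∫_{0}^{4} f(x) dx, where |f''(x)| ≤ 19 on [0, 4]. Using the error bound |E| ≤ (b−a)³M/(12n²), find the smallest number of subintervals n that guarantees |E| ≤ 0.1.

Need 1216/(12n²) ≤ 0.1.
n² ≥ 1216/(12·0.1) = 1013.33 ⇒ n ≥ 31.8329, so the smallest n is 32.

32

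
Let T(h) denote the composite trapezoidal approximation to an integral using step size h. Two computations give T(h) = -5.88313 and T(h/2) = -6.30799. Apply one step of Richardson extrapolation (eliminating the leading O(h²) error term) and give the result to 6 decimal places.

-6.449610

R = (4·T(h/2) − T(h)) / 3 = (4·(-6.30799) − (-5.88313))/3 = (-19.34883)/3 = -6.449610.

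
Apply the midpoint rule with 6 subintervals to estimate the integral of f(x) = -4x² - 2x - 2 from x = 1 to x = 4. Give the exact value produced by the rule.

-104.75

h = (4 − 1)/6 = 0.5.
Midpoints m₁,…,m₆ = 1.25, 1.75, 2.25, 2.75, 3.25, 3.75.
f(m₁)=-10.75, f(m₂)=-17.75, f(m₃)=-26.75, f(m₄)=-37.75, f(m₅)=-50.75, f(m₆)=-65.75.
h·[f(m₁) + f(m₂) + f(m₃) + f(m₄) + f(m₅) + f(m₆)] = 0.5·(-209.5) = -104.75.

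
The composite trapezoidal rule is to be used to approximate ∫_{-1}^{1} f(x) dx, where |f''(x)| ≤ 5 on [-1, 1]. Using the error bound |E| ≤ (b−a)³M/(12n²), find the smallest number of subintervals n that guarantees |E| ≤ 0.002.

Need 40/(12n²) ≤ 0.002.
n² ≥ 40/(12·0.002) = 1666.67 ⇒ n ≥ 40.8248, so the smallest n is 41.

41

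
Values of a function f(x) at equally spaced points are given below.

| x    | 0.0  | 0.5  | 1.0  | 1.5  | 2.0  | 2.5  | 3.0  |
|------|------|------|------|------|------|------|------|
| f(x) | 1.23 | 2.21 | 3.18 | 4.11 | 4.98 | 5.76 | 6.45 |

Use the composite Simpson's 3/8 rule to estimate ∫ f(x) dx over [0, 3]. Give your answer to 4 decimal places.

12.0544

h = 0.5, n = 6.
(3h/8)·[y₀ + 3y₁ + 3y₂ + 2y₃ + 3y₄ + 3y₅ + y₆] = 0.1875·(64.29) = 12.0544.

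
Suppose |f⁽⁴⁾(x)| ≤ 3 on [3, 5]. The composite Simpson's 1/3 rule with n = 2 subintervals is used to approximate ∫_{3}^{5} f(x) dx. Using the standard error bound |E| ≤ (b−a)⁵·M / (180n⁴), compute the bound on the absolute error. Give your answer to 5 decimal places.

0.03333

|E| ≤ (2)⁵·3 / (180·2⁴) = 96/2880 = 0.03333.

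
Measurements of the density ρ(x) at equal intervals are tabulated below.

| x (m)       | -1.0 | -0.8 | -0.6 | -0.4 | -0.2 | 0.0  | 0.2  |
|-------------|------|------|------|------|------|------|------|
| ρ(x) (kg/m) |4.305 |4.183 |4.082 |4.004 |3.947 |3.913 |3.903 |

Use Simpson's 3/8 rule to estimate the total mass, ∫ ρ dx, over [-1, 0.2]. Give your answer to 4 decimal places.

h = 0.2, n = 6.
(3h/8)·[y₀ + 3y₁ + 3y₂ + 2y₃ + 3y₄ + 3y₅ + y₆] = 0.075·(64.591) = 4.8443.

4.8443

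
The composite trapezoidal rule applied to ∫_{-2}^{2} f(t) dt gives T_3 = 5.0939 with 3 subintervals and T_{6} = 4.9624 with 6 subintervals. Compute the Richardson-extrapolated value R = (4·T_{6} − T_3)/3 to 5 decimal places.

4.91857

R = (4·T_{6} − T_3) / 3 = (4·4.9624 − 5.0939)/3 = (14.7557)/3 = 4.91857.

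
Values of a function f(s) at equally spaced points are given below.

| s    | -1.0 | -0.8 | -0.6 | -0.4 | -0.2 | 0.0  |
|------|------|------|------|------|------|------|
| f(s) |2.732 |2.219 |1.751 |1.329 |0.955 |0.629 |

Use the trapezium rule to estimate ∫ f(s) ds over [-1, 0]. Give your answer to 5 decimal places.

h = 0.2, n = 5.
(h/2)·[y₀ + 2y₁ + 2y₂ + 2y₃ + 2y₄ + y₅] = 0.1·(15.869) = 1.58690.

1.58690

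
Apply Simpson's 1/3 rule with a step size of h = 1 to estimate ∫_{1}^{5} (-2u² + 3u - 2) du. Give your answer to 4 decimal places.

h = (5 − 1)/4 = 1.
Nodes u₀,…,u₄ = 1, 2, 3, 4, 5.
f(u) = -2u² + 3u - 2: f₀=-1, f₁=-4, f₂=-11, f₃=-22, f₄=-37.
(h/3)·[f₀ + 4f₁ + 2f₂ + 4f₃ + f₄] = 0.333333·(-164) = -54.6667.

-54.6667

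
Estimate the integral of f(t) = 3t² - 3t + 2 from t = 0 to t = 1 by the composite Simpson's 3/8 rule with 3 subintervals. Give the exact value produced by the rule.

1.5

h = (1 − 0)/3 = 0.333333.
Nodes t₀,…,t₃ = 0, 0.333333, 0.666667, 1.
f(t) = 3t² - 3t + 2: f₀=2, f₁=1.333333, f₂=1.333333, f₃=2.
(3h/8)·[f₀ + 3f₁ + 3f₂ + f₃] = 0.125·(12) = 1.5.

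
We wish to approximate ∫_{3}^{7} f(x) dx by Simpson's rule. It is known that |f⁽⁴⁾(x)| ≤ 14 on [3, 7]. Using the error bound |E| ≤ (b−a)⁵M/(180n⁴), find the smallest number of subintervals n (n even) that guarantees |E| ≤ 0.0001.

30

Need 14336/(180n⁴) ≤ 0.0001.
n⁴ ≥ 14336/(180·0.0001) = 796444 ⇒ n ≥ 29.8737, so the smallest even n is 30. (n must be even for Simpson's rule.)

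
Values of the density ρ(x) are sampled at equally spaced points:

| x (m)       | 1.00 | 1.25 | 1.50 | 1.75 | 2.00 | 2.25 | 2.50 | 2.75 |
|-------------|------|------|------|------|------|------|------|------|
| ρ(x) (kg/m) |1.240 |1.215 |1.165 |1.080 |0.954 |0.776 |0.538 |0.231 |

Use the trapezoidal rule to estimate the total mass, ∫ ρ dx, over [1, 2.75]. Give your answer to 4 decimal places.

h = 0.25, n = 7.
(h/2)·[y₀ + 2y₁ + 2y₂ + 2y₃ + 2y₄ + 2y₅ + 2y₆ + y₇] = 0.125·(12.927) = 1.6159.

1.6159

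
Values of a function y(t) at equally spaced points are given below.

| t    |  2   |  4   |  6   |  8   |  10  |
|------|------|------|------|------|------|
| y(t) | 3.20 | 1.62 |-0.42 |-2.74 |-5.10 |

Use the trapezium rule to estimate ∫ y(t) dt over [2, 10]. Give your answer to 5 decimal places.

h = 2, n = 4.
(h/2)·[y₀ + 2y₁ + 2y₂ + 2y₃ + y₄] = 1·(-4.98) = -4.98000.

-4.98000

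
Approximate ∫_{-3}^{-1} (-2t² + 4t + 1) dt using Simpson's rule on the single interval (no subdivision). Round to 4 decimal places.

-31.3333

S = (b−a)/6 · [f(-3) + 4f(-2) + f(-1)] = 0.333333·[(-29) + 4·(-15) + (-5)] = -31.3333.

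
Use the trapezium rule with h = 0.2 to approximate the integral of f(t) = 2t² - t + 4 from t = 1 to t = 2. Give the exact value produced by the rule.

h = (2 − 1)/5 = 0.2.
Nodes t₀,…,t₅ = 1, 1.2, 1.4, 1.6, 1.8, 2.
f(t) = 2t² - t + 4: f₀=5, f₁=5.68, f₂=6.52, f₃=7.52, f₄=8.68, f₅=10.
(h/2)·[f₀ + 2f₁ + 2f₂ + 2f₃ + 2f₄ + f₅] = 0.1·(71.8) = 7.18.

7.18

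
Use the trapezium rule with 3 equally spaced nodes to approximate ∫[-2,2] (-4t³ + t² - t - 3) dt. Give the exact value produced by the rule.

-4

h = (2 − (-2))/2 = 2.
Nodes t₀,…,t₂ = -2, 0, 2.
f(t) = -4t³ + t² - t - 3: f₀=35, f₁=-3, f₂=-33.
(h/2)·[f₀ + 2f₁ + f₂] = 1·(-4) = -4.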